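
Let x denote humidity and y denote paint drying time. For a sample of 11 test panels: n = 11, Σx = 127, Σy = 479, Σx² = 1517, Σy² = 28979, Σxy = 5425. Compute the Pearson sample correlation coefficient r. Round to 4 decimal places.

Numerator: nΣxy − (Σx)(Σy) = 11·5425 − (127)(479) = -1158
Denominator: √[(nΣx²−(Σx)²)(nΣy²−(Σy)²)]
  nΣx²−(Σx)² = 11·1517 − 16129 = 558;  nΣy²−(Σy)² = 11·28979 − 229441 = 89328
  √(558·89328) = √49845024 = 7060.1008
r = -1158 / 7060.1008 = -0.1640

-0.1640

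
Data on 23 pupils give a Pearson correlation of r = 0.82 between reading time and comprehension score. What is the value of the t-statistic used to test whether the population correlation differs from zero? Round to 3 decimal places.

1 − r² = 1 − 0.6724 = 0.3276;  √(1−r²) = 0.572364
√(n−2) = √21 = 4.582576
t = r·√(n−2)/√(1−r²) = 0.82 · 4.582576 / 0.572364 = 6.565

6.565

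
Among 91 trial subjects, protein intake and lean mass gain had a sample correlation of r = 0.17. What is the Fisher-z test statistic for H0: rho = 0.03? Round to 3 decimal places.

z_r = atanh(0.17) = 0.171667,  z_0 = atanh(0.03) = 0.030009
SE = 1/√(n−3) = 1/√88 = 0.106600
z = (z_r − z_0)/SE = (0.171667 − 0.030009) / 0.106600 = 0.141658 / 0.106600 = 1.329

1.329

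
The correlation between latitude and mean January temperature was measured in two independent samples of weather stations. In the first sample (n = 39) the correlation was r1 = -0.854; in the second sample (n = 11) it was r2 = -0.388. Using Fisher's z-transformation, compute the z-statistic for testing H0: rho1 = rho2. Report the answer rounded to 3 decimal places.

z1 = atanh(-0.854) = -1.270747,  z2 = atanh(-0.388) = -0.409443
SE = √(1/(n1−3) + 1/(n2−3)) = √(1/36 + 1/8) = √(0.0277778 + 0.1250000) = √0.1527778 = 0.390868
z = (z1 − z2)/SE = (-1.270747 − (-0.409443)) / 0.390868 = -0.861304 / 0.390868 = -2.204

-2.204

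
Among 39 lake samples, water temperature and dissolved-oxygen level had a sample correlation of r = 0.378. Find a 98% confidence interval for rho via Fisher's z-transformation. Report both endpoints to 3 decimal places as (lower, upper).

(0.010, 0.656)

Fisher z: z_r = atanh(r) = ½·ln((1+0.378)/(1−0.378)) = 0.397724
SE(z) = 1/√(n−3) = 1/√36 = 0.166667
98% ⇒ z* = 2.326; margin = 2.326·0.166667 = 0.387667
CI on z-scale: (0.010057, 0.785391)
Back-transform: tanh(0.010057) = 0.010057, tanh(0.785391) = 0.655790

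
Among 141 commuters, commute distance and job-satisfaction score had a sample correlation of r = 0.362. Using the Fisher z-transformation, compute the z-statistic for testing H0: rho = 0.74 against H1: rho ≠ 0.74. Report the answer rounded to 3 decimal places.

z_r = atanh(0.362) = 0.379186,  z_0 = atanh(0.74) = 0.950479
SE = 1/√(n−3) = 1/√138 = 0.085126
z = (z_r − z_0)/SE = (0.379186 − 0.950479) / 0.085126 = -0.571293 / 0.085126 = -6.711

-6.711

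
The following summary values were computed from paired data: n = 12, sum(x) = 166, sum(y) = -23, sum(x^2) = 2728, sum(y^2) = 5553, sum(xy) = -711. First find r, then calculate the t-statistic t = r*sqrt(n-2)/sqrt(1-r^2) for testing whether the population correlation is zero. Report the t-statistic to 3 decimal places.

S_xy = nΣxy − ΣxΣy = 12·(-711) − 166·(-23) = -8532 − (-3818) = -4714
S_xx = nΣx² − (Σx)² = 12·2728 − 166² = 32736 − 27556 = 5180
S_yy = nΣy² − (Σy)² = 12·5553 − (-23)² = 66636 − 529 = 66107
r = S_xy / √(S_xx·S_yy) = -4714 / √(5180·66107) = -4714 / √342434260 = -4714 / 18504.9793 = -0.2547
t = r·√(n−2)/√(1−r²) = -0.2547·√10 / √(1−0.064872) = -0.805432 / 0.967020 = -0.833

-0.833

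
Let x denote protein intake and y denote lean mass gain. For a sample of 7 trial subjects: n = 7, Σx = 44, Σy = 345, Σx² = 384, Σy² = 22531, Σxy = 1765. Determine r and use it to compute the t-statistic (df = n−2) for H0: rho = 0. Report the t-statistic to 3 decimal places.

-1.375

Numerator: nΣxy − (Σx)(Σy) = 7·1765 − (44)(345) = -2825
Denominator: √[(nΣx²−(Σx)²)(nΣy²−(Σy)²)]
  nΣx²−(Σx)² = 7·384 − 1936 = 752;  nΣy²−(Σy)² = 7·22531 − 119025 = 38692
  √(752·38692) = √29096384 = 5394.1064
r = -2825 / 5394.1064 = -0.5237
t = r·√(n−2)/√(1−r²) = -0.5237·√5 / √(1−0.274262) = -1.171029 / 0.851903 = -1.375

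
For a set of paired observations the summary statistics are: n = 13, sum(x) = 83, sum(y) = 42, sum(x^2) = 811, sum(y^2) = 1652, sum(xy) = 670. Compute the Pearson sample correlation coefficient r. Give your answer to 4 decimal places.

S_xy = nΣxy − ΣxΣy = 13·670 − 83·42 = 8710 − 3486 = 5224
S_xx = nΣx² − (Σx)² = 13·811 − 83² = 10543 − 6889 = 3654
S_yy = nΣy² − (Σy)² = 13·1652 − 42² = 21476 − 1764 = 19712
r = S_xy / √(S_xx·S_yy) = 5224 / √(3654·19712) = 5224 / √72027648 = 5224 / 8486.9104 = 0.6155

0.6155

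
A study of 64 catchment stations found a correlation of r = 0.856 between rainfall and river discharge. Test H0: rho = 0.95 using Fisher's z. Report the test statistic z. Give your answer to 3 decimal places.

z_r = atanh(0.856) = 1.278183,  z_0 = atanh(0.95) = 1.831781
SE = 1/√(n−3) = 1/√61 = 0.128037
z = (z_r − z_0)/SE = (1.278183 − 1.831781) / 0.128037 = -0.553598 / 0.128037 = -4.324

-4.324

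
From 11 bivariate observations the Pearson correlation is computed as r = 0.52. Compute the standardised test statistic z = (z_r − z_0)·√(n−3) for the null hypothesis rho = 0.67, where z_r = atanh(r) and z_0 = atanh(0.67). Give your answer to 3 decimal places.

z_r = atanh(0.52) = 0.576340,  z_0 = atanh(0.67) = 0.810743
SE = 1/√(n−3) = 1/√8 = 0.353553
z = (z_r − z_0)/SE = (0.576340 − 0.810743) / 0.353553 = -0.234403 / 0.353553 = -0.663

-0.663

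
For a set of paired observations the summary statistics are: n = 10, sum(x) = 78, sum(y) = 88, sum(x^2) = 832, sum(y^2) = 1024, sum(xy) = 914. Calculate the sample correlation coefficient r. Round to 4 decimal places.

S_xy = nΣxy − ΣxΣy = 10·914 − 78·88 = 9140 − 6864 = 2276
S_xx = nΣx² − (Σx)² = 10·832 − 78² = 8320 − 6084 = 2236
S_yy = nΣy² − (Σy)² = 10·1024 − 88² = 10240 − 7744 = 2496
r = S_xy / √(S_xx·S_yy) = 2276 / √(2236·2496) = 2276 / √5581056 = 2276 / 2362.4259 = 0.9634

0.9634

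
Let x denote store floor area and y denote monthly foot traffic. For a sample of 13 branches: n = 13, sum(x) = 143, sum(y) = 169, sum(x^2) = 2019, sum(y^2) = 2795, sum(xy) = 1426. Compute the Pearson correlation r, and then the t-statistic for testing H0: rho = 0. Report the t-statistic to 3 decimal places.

-5.102

Numerator: nΣxy − (Σx)(Σy) = 13·1426 − (143)(169) = -5629
Denominator: √[(nΣx²−(Σx)²)(nΣy²−(Σy)²)]
  nΣx²−(Σx)² = 13·2019 − 20449 = 5798;  nΣy²−(Σy)² = 13·2795 − 28561 = 7774
  √(5798·7774) = √45073652 = 6713.6914
r = -5629 / 6713.6914 = -0.8384
t = r·√(n−2)/√(1−r²) = -0.8384·√11 / √(1−0.702915) = -2.780658 / 0.545055 = -5.102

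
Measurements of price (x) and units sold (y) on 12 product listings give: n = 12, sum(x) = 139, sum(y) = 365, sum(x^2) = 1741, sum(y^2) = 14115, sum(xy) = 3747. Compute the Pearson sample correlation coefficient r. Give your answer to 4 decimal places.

-0.7657

Numerator: nΣxy − (Σx)(Σy) = 12·3747 − (139)(365) = -5771
Denominator: √[(nΣx²−(Σx)²)(nΣy²−(Σy)²)]
  nΣx²−(Σx)² = 12·1741 − 19321 = 1571;  nΣy²−(Σy)² = 12·14115 − 133225 = 36155
  √(1571·36155) = √56799505 = 7536.5446
r = -5771 / 7536.5446 = -0.7657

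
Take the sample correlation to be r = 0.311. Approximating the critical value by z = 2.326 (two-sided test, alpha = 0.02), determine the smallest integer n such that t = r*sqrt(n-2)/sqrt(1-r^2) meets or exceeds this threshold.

53

Need r·√(n−2)/√(1−r²) ≥ 2.326
√(n−2) ≥ 2.326·√(1−0.096721) / 0.311 = 2.326·0.950410 / 0.311 = 7.1082
n−2 ≥ 50.5265  ⇒  n ≥ 52.5265
Smallest integer n = 53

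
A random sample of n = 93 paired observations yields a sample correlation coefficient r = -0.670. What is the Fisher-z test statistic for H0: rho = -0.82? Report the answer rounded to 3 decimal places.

z_r = atanh(-0.670) = -0.810743,  z_0 = atanh(-0.82) = -1.156817
SE = 1/√(n−3) = 1/√90 = 0.105409
z = (z_r − z_0)/SE = (-0.810743 − (-1.156817)) / 0.105409 = 0.346074 / 0.105409 = 3.283

3.283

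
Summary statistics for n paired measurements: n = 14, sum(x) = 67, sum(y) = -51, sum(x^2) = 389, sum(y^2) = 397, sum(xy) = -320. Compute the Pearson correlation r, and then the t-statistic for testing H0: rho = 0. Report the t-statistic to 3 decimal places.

-2.824

S_xy = nΣxy − ΣxΣy = 14·(-320) − 67·(-51) = -4480 − (-3417) = -1063
S_xx = nΣx² − (Σx)² = 14·389 − 67² = 5446 − 4489 = 957
S_yy = nΣy² − (Σy)² = 14·397 − (-51)² = 5558 − 2601 = 2957
r = S_xy / √(S_xx·S_yy) = -1063 / √(957·2957) = -1063 / √2829849 = -1063 / 1682.2155 = -0.6319
t = r·√(n−2)/√(1−r²) = -0.6319·√12 / √(1−0.399298) = -2.188966 / 0.775050 = -2.824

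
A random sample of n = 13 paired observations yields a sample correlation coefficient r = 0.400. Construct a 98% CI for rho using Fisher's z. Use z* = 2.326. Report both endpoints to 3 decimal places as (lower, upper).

Fisher z: z_r = atanh(r) = ½·ln((1+0.400)/(1−0.400)) = 0.423649
SE(z) = 1/√(n−3) = 1/√10 = 0.316228
98% ⇒ z* = 2.326; margin = 2.326·0.316228 = 0.735546
CI on z-scale: (-0.311897, 1.159195)
Back-transform: tanh(-0.311897) = -0.302162, tanh(1.159195) = 0.820777

(-0.302, 0.821)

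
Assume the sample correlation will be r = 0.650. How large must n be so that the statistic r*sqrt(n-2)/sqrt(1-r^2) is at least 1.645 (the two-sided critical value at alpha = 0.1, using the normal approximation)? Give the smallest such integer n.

r√(n−2)/√(1−r²) ≥ 1.645  ⇔  n−2 ≥ (1.645)²·(1−r²)/r²
(1−r²)/r² = (1−0.422500)/0.422500 = 1.3669
n ≥ 2 + 2.706025·1.3669 = 2 + 3.6989 = 5.6989
⌈5.6989⌉ = 6

6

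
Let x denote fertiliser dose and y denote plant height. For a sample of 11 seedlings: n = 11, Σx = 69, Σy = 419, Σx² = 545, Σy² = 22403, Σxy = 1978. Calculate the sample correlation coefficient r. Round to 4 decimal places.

-0.7649

S_xy = nΣxy − ΣxΣy = 11·1978 − 69·419 = 21758 − 28911 = -7153
S_xx = nΣx² − (Σx)² = 11·545 − 69² = 5995 − 4761 = 1234
S_yy = nΣy² − (Σy)² = 11·22403 − 419² = 246433 − 175561 = 70872
r = S_xy / √(S_xx·S_yy) = -7153 / √(1234·70872) = -7153 / √87456048 = -7153 / 9351.7938 = -0.7649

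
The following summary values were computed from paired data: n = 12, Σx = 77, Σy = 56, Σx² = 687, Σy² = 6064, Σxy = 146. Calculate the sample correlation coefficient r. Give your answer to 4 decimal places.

Numerator: nΣxy − (Σx)(Σy) = 12·146 − (77)(56) = -2560
Denominator: √[(nΣx²−(Σx)²)(nΣy²−(Σy)²)]
  nΣx²−(Σx)² = 12·687 − 5929 = 2315;  nΣy²−(Σy)² = 12·6064 − 3136 = 69632
  √(2315·69632) = √161198080 = 12696.3806
r = -2560 / 12696.3806 = -0.2016

-0.2016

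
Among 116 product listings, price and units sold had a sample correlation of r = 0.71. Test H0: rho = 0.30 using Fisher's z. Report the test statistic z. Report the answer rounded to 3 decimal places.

z_r = atanh(0.71) = 0.887184,  z_0 = atanh(0.30) = 0.309520
SE = 1/√(n−3) = 1/√113 = 0.094072
z = (z_r − z_0)/SE = (0.887184 − 0.309520) / 0.094072 = 0.577664 / 0.094072 = 6.141

6.141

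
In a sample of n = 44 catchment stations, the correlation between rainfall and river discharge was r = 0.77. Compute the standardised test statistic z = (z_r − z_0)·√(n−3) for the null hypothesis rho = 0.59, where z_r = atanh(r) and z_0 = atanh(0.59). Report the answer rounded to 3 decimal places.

2.194

Fisher z: atanh(0.77) = 1.020328, atanh(0.59) = 0.677666
z = (z_r − z_0)·√(n−3) = (1.020328 − 0.677666)·√41 = 0.342662 · 6.403124 = 2.194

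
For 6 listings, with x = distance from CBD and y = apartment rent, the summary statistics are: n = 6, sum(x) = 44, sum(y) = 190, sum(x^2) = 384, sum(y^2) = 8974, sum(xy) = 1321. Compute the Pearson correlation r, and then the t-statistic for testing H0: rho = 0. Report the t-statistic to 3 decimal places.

Numerator: nΣxy − (Σx)(Σy) = 6·1321 − (44)(190) = -434
Denominator: √[(nΣx²−(Σx)²)(nΣy²−(Σy)²)]
  nΣx²−(Σx)² = 6·384 − 1936 = 368;  nΣy²−(Σy)² = 6·8974 − 36100 = 17744
  √(368·17744) = √6529792 = 2555.3458
r = -434 / 2555.3458 = -0.1698
t = r·√(n−2)/√(1−r²) = -0.1698·√4 / √(1−0.028832) = -0.339600 / 0.985479 = -0.345

-0.345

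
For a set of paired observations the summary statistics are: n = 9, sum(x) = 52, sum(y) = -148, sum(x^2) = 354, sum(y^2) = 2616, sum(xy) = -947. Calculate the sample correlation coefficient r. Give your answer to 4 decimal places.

-0.9302

Numerator: nΣxy − (Σx)(Σy) = 9·(-947) − (52)(-148) = -827
Denominator: √[(nΣx²−(Σx)²)(nΣy²−(Σy)²)]
  nΣx²−(Σx)² = 9·354 − 2704 = 482;  nΣy²−(Σy)² = 9·2616 − 21904 = 1640
  √(482·1640) = √790480 = 889.0894
r = -827 / 889.0894 = -0.9302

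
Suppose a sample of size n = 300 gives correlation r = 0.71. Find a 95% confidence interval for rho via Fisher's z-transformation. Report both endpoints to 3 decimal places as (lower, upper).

(0.649, 0.762)

z_r = atanh(0.71) = 0.887184;  SE = 1/√(n−3) = 1/√297 = 0.058026
z-limits: 0.887184 ± 1.960·0.058026 = 0.887184 ± 0.113731 = [0.773453, 1.000915]
ρ-limits: (tanh 0.773453, tanh 1.000915) = (0.649, 0.762)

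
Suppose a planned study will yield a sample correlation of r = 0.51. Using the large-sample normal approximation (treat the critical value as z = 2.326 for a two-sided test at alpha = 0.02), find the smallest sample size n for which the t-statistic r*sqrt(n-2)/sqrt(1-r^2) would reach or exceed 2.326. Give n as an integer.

Need r·√(n−2)/√(1−r²) ≥ 2.326
√(n−2) ≥ 2.326·√(1−0.2601) / 0.51 = 2.326·0.860174 / 0.51 = 3.9231
n−2 ≥ 15.3907  ⇒  n ≥ 17.3907
Smallest integer n = 18

18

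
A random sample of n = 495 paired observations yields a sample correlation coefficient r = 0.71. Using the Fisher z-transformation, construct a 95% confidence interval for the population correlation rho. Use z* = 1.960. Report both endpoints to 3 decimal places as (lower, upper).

Fisher z: z_r = atanh(r) = ½·ln((1+0.71)/(1−0.71)) = 0.887184
SE(z) = 1/√(n−3) = 1/√492 = 0.045083
95% ⇒ z* = 1.960; margin = 1.960·0.045083 = 0.088363
CI on z-scale: (0.798821, 0.975547)
Back-transform: tanh(0.798821) = 0.663377, tanh(0.975547) = 0.751132

(0.663, 0.751)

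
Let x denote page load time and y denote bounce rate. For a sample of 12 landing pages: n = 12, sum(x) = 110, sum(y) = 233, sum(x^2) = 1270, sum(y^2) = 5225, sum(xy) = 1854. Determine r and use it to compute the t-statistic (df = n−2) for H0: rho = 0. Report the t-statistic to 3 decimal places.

-2.764

S_xy = nΣxy − ΣxΣy = 12·1854 − 110·233 = 22248 − 25630 = -3382
S_xx = nΣx² − (Σx)² = 12·1270 − 110² = 15240 − 12100 = 3140
S_yy = nΣy² − (Σy)² = 12·5225 − 233² = 62700 − 54289 = 8411
r = S_xy / √(S_xx·S_yy) = -3382 / √(3140·8411) = -3382 / √26410540 = -3382 / 5139.1186 = -0.6581
t = r·√(n−2)/√(1−r²) = -0.6581·√10 / √(1−0.433096) = -2.081095 / 0.752930 = -2.764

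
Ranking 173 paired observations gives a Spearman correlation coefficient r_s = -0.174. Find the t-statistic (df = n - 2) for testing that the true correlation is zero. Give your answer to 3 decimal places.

-2.311

t = r_s·√(n−2) / √(1−r_s²) with r_s = -0.174, n = 173
  = -0.174·√171 / √(1 − 0.030276)
  = -0.174·13.076697 / 0.984746
  = -2.275345 / 0.984746 = -2.311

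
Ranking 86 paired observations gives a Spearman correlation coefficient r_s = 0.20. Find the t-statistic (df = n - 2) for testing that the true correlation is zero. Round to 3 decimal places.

1 − r_s² = 1 − 0.0400 = 0.9600;  √(1−r_s²) = 0.979796
√(n−2) = √84 = 9.165151
t = r_s·√(n−2)/√(1−r_s²) = 0.20 · 9.165151 / 0.979796 = 1.871

1.871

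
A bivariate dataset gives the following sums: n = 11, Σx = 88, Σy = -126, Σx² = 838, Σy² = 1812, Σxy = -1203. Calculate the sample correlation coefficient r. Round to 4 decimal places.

-0.8773

S_xy = nΣxy − ΣxΣy = 11·(-1203) − 88·(-126) = -13233 − (-11088) = -2145
S_xx = nΣx² − (Σx)² = 11·838 − 88² = 9218 − 7744 = 1474
S_yy = nΣy² − (Σy)² = 11·1812 − (-126)² = 19932 − 15876 = 4056
r = S_xy / √(S_xx·S_yy) = -2145 / √(1474·4056) = -2145 / √5978544 = -2145 / 2445.1061 = -0.8773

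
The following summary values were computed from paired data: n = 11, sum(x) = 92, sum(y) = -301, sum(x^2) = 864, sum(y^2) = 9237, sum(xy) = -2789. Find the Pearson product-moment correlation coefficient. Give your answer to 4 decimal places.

-0.8829

S_xy = nΣxy − ΣxΣy = 11·(-2789) − 92·(-301) = -30679 − (-27692) = -2987
S_xx = nΣx² − (Σx)² = 11·864 − 92² = 9504 − 8464 = 1040
S_yy = nΣy² − (Σy)² = 11·9237 − (-301)² = 101607 − 90601 = 11006
r = S_xy / √(S_xx·S_yy) = -2987 / √(1040·11006) = -2987 / √11446240 = -2987 / 3383.2292 = -0.8829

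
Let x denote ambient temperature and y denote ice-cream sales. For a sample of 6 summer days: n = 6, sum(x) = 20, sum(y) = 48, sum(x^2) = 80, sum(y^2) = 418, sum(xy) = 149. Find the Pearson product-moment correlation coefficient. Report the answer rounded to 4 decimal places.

Numerator: nΣxy − (Σx)(Σy) = 6·149 − (20)(48) = -66
Denominator: √[(nΣx²−(Σx)²)(nΣy²−(Σy)²)]
  nΣx²−(Σx)² = 6·80 − 400 = 80;  nΣy²−(Σy)² = 6·418 − 2304 = 204
  √(80·204) = √16320 = 127.7498
r = -66 / 127.7498 = -0.5166

-0.5166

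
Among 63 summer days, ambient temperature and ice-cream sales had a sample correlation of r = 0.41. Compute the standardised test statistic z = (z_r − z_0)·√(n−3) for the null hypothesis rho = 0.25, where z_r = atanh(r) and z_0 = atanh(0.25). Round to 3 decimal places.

Fisher z: atanh(0.41) = 0.435611, atanh(0.25) = 0.255413
z = (z_r − z_0)·√(n−3) = (0.435611 − 0.255413)·√60 = 0.180198 · 7.745967 = 1.396

1.396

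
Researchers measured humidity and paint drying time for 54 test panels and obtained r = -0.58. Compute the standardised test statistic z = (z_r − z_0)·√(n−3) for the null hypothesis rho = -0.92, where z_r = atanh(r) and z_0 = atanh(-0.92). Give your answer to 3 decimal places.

z_r = atanh(-0.58) = -0.662463,  z_0 = atanh(-0.92) = -1.589027
SE = 1/√(n−3) = 1/√51 = 0.140028
z = (z_r − z_0)/SE = (-0.662463 − (-1.589027)) / 0.140028 = 0.926564 / 0.140028 = 6.617

6.617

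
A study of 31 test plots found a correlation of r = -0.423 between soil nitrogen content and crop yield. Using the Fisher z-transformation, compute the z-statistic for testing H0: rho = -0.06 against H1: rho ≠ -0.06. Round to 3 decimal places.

z_r = atanh(-0.423) = -0.451340,  z_0 = atanh(-0.06) = -0.060072
SE = 1/√(n−3) = 1/√28 = 0.188982
z = (z_r − z_0)/SE = (-0.451340 − (-0.060072)) / 0.188982 = -0.391268 / 0.188982 = -2.070

-2.070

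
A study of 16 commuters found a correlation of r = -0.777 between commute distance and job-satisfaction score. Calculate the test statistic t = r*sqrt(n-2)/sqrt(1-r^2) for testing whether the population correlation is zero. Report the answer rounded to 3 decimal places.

1 − r² = 1 − 0.603729 = 0.396271;  √(1−r²) = 0.629501
√(n−2) = √14 = 3.741657
t = r·√(n−2)/√(1−r²) = -0.777 · 3.741657 / 0.629501 = -4.618

-4.618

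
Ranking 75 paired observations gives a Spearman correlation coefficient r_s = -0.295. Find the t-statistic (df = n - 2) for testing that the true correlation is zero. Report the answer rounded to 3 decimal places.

t = r_s·√(n−2) / √(1−r_s²) with r_s = -0.295, n = 75
  = -0.295·√73 / √(1 − 0.087025)
  = -0.295·8.544004 / 0.955497
  = -2.520481 / 0.955497 = -2.638

-2.638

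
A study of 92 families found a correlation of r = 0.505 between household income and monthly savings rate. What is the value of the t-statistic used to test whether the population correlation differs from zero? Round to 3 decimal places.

5.551

1 − r² = 1 − 0.255025 = 0.744975;  √(1−r²) = 0.863119
√(n−2) = √90 = 9.486833
t = r·√(n−2)/√(1−r²) = 0.505 · 9.486833 / 0.863119 = 5.551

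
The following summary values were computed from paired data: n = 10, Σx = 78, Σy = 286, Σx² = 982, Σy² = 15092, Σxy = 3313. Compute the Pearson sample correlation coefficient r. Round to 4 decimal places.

S_xy = nΣxy − ΣxΣy = 10·3313 − 78·286 = 33130 − 22308 = 10822
S_xx = nΣx² − (Σx)² = 10·982 − 78² = 9820 − 6084 = 3736
S_yy = nΣy² − (Σy)² = 10·15092 − 286² = 150920 − 81796 = 69124
r = S_xy / √(S_xx·S_yy) = 10822 / √(3736·69124) = 10822 / √258247264 = 10822 / 16070.0736 = 0.6734

0.6734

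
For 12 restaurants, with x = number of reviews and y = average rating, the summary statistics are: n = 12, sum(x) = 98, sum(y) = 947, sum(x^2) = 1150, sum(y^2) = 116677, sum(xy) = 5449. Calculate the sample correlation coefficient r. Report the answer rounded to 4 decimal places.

-0.5966

Numerator: nΣxy − (Σx)(Σy) = 12·5449 − (98)(947) = -27418
Denominator: √[(nΣx²−(Σx)²)(nΣy²−(Σy)²)]
  nΣx²−(Σx)² = 12·1150 − 9604 = 4196;  nΣy²−(Σy)² = 12·116677 − 896809 = 503315
  √(4196·503315) = √2111909740 = 45955.5191
r = -27418 / 45955.5191 = -0.5966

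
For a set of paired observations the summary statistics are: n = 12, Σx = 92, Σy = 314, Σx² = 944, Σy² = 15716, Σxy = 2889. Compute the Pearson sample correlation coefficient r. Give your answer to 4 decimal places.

S_xy = nΣxy − ΣxΣy = 12·2889 − 92·314 = 34668 − 28888 = 5780
S_xx = nΣx² − (Σx)² = 12·944 − 92² = 11328 − 8464 = 2864
S_yy = nΣy² − (Σy)² = 12·15716 − 314² = 188592 − 98596 = 89996
r = S_xy / √(S_xx·S_yy) = 5780 / √(2864·89996) = 5780 / √257748544 = 5780 / 16054.5490 = 0.3600

0.3600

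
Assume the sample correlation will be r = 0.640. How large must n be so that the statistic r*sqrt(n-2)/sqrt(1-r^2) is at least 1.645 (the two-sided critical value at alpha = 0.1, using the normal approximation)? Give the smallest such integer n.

r√(n−2)/√(1−r²) ≥ 1.645  ⇔  n−2 ≥ (1.645)²·(1−r²)/r²
(1−r²)/r² = (1−0.409600)/0.409600 = 1.4414
n ≥ 2 + 2.706025·1.4414 = 2 + 3.9005 = 5.9005
⌈5.9005⌉ = 6

6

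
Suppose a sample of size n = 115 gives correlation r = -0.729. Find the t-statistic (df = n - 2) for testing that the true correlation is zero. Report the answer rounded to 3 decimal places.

1 − r² = 1 − 0.531441 = 0.468559;  √(1−r²) = 0.684514
√(n−2) = √113 = 10.630146
t = r·√(n−2)/√(1−r²) = -0.729 · 10.630146 / 0.684514 = -11.321

-11.321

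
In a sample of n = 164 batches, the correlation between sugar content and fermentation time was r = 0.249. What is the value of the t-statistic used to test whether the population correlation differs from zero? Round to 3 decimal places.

3.272

1 − r² = 1 − 0.062001 = 0.937999;  √(1−r²) = 0.968503
√(n−2) = √162 = 12.727922
t = r·√(n−2)/√(1−r²) = 0.249 · 12.727922 / 0.968503 = 3.272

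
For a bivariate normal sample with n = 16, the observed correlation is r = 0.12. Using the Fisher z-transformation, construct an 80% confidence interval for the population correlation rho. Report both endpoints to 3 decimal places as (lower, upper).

Fisher z: z_r = atanh(r) = ½·ln((1+0.12)/(1−0.12)) = 0.120581
SE(z) = 1/√(n−3) = 1/√13 = 0.277350
80% ⇒ z* = 1.282; margin = 1.282·0.277350 = 0.355563
CI on z-scale: (-0.234982, 0.476144)
Back-transform: tanh(-0.234982) = -0.230750, tanh(0.476144) = 0.443150

(-0.231, 0.443)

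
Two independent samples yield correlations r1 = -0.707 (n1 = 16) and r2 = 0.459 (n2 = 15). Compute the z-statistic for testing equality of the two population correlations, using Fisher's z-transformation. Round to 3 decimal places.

-3.440

Fisher z-transforms: z1 = atanh(-0.707) = -0.881160, z2 = atanh(0.459) = 0.496044; difference d = -1.377204
Var(d) = 1/13 + 1/12 = 0.0769231 + 0.0833333 = 0.1602564
z = d/√Var(d) = -1.377204 / √0.1602564 = -1.377204 / 0.400320 = -3.440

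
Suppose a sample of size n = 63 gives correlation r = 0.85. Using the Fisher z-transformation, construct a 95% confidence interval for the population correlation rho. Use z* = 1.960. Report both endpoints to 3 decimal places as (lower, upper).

z_r = atanh(0.85) = 1.256153;  SE = 1/√(n−3) = 1/√60 = 0.129099
z-limits: 1.256153 ± 1.960·0.129099 = 1.256153 ± 0.253034 = [1.003119, 1.509187]
ρ-limits: (tanh 1.003119, tanh 1.509187) = (0.763, 0.907)

(0.763, 0.907)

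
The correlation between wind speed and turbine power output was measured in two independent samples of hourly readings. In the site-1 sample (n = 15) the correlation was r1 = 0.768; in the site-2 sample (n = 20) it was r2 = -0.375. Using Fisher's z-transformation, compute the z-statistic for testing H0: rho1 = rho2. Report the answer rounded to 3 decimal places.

3.739

Fisher z-transforms: z1 = atanh(0.768) = 1.015433, z2 = atanh(-0.375) = -0.394229; difference d = 1.409662
Var(d) = 1/12 + 1/17 = 0.0833333 + 0.0588235 = 0.1421568
z = d/√Var(d) = 1.409662 / √0.1421568 = 1.409662 / 0.377037 = 3.739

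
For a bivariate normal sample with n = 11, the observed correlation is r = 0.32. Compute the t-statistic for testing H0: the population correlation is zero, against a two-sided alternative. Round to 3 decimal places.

t = r·√(n−2) / √(1−r²) with r = 0.32, n = 11
  = 0.32·√9 / √(1 − 0.1024)
  = 0.32·3.000000 / 0.947418
  = 0.960000 / 0.947418 = 1.013

1.013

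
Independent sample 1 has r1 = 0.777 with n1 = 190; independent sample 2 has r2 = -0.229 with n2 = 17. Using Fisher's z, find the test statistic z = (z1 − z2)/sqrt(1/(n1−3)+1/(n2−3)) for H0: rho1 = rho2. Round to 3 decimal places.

Fisher z-transforms: z1 = atanh(0.777) = 1.037755, z2 = atanh(-0.229) = -0.233134; difference d = 1.270889
Var(d) = 1/187 + 1/14 = 0.0053476 + 0.0714286 = 0.0767762
z = d/√Var(d) = 1.270889 / √0.0767762 = 1.270889 / 0.277085 = 4.587

4.587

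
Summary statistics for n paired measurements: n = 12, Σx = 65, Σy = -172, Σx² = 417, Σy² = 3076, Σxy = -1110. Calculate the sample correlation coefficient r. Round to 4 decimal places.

-0.8957

S_xy = nΣxy − ΣxΣy = 12·(-1110) − 65·(-172) = -13320 − (-11180) = -2140
S_xx = nΣx² − (Σx)² = 12·417 − 65² = 5004 − 4225 = 779
S_yy = nΣy² − (Σy)² = 12·3076 − (-172)² = 36912 − 29584 = 7328
r = S_xy / √(S_xx·S_yy) = -2140 / √(779·7328) = -2140 / √5708512 = -2140 / 2389.2493 = -0.8957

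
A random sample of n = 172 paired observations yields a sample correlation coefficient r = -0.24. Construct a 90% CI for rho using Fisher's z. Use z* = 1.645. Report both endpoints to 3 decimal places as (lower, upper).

Fisher z: z_r = atanh(r) = ½·ln((1+(-0.24))/(1−(-0.24))) = -0.244774
SE(z) = 1/√(n−3) = 1/√169 = 0.076923
90% ⇒ z* = 1.645; margin = 1.645·0.076923 = 0.126538
CI on z-scale: (-0.371312, -0.118236)
Back-transform: tanh(-0.371312) = -0.355139, tanh(-0.118236) = -0.117688

(-0.355, -0.118)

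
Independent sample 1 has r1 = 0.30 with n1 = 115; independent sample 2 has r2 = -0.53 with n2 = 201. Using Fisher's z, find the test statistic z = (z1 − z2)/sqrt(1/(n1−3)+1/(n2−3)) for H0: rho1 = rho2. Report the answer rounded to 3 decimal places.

Fisher z-transforms: z1 = atanh(0.30) = 0.309520, z2 = atanh(-0.53) = -0.590145; difference d = 0.899665
Var(d) = 1/112 + 1/198 = 0.0089286 + 0.0050505 = 0.0139791
z = d/√Var(d) = 0.899665 / √0.0139791 = 0.899665 / 0.118233 = 7.609

7.609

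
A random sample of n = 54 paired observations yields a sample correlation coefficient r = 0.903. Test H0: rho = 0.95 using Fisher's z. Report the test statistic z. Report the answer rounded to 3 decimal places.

-2.453

z_r = atanh(0.903) = 1.488238,  z_0 = atanh(0.95) = 1.831781
SE = 1/√(n−3) = 1/√51 = 0.140028
z = (z_r − z_0)/SE = (1.488238 − 1.831781) / 0.140028 = -0.343543 / 0.140028 = -2.453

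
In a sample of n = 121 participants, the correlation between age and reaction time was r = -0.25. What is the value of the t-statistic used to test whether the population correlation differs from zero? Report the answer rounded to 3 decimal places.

t = r·√(n−2) / √(1−r²) with r = -0.25, n = 121
  = -0.25·√119 / √(1 − 0.0625)
  = -0.25·10.908712 / 0.968246
  = -2.727178 / 0.968246 = -2.817

-2.817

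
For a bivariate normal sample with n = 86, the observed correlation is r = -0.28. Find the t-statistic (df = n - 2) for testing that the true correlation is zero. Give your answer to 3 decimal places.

-2.673

t = r·√(n−2) / √(1−r²) with r = -0.28, n = 86
  = -0.28·√84 / √(1 − 0.0784)
  = -0.28·9.165151 / 0.960000
  = -2.566242 / 0.960000 = -2.673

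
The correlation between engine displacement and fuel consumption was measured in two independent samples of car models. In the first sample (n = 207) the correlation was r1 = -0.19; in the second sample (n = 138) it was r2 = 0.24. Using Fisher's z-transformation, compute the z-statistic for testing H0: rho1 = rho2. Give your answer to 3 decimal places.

Fisher z-transforms: z1 = atanh(-0.19) = -0.192337, z2 = atanh(0.24) = 0.244774; difference d = -0.437111
Var(d) = 1/204 + 1/135 = 0.0049020 + 0.0074074 = 0.0123094
z = d/√Var(d) = -0.437111 / √0.0123094 = -0.437111 / 0.110948 = -3.940

-3.940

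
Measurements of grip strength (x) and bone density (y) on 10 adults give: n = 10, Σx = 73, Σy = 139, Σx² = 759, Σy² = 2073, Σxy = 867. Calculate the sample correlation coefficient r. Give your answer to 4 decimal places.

-0.8275

S_xy = nΣxy − ΣxΣy = 10·867 − 73·139 = 8670 − 10147 = -1477
S_xx = nΣx² − (Σx)² = 10·759 − 73² = 7590 − 5329 = 2261
S_yy = nΣy² − (Σy)² = 10·2073 − 139² = 20730 − 19321 = 1409
r = S_xy / √(S_xx·S_yy) = -1477 / √(2261·1409) = -1477 / √3185749 = -1477 / 1784.8667 = -0.8275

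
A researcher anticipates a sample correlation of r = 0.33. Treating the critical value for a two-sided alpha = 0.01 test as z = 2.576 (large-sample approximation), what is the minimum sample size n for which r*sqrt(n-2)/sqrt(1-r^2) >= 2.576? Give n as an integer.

r√(n−2)/√(1−r²) ≥ 2.576  ⇔  n−2 ≥ (2.576)²·(1−r²)/r²
(1−r²)/r² = (1−0.1089)/0.1089 = 8.1827
n ≥ 2 + 6.635776·8.1827 = 2 + 54.2986 = 56.2986
⌈56.2986⌉ = 57

57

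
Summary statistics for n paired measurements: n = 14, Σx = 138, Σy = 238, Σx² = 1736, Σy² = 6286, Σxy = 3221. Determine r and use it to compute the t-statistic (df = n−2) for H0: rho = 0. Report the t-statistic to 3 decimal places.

S_xy = nΣxy − ΣxΣy = 14·3221 − 138·238 = 45094 − 32844 = 12250
S_xx = nΣx² − (Σx)² = 14·1736 − 138² = 24304 − 19044 = 5260
S_yy = nΣy² − (Σy)² = 14·6286 − 238² = 88004 − 56644 = 31360
r = S_xy / √(S_xx·S_yy) = 12250 / √(5260·31360) = 12250 / √164953600 = 12250 / 12843.4263 = 0.9538
t = r·√(n−2)/√(1−r²) = 0.9538·√12 / √(1−0.909734) = 3.304060 / 0.300443 = 10.997

10.997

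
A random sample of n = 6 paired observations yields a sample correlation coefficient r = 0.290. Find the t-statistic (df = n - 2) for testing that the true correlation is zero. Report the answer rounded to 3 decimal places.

0.606

t = r·√(n−2) / √(1−r²) with r = 0.290, n = 6
  = 0.290·√4 / √(1 − 0.084100)
  = 0.290·2.000000 / 0.957027
  = 0.580000 / 0.957027 = 0.606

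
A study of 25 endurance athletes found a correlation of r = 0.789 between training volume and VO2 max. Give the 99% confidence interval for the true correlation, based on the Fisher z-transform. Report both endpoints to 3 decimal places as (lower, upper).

Fisher z: z_r = atanh(r) = ½·ln((1+0.789)/(1−0.789)) = 1.068777
SE(z) = 1/√(n−3) = 1/√22 = 0.213201
99% ⇒ z* = 2.576; margin = 2.576·0.213201 = 0.549206
CI on z-scale: (0.519571, 1.617983)
Back-transform: tanh(0.519571) = 0.477369, tanh(1.617983) = 0.924331

(0.477, 0.924)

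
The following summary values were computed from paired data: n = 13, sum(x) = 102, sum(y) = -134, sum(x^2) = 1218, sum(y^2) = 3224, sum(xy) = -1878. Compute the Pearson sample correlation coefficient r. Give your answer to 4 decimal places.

-0.9422

S_xy = nΣxy − ΣxΣy = 13·(-1878) − 102·(-134) = -24414 − (-13668) = -10746
S_xx = nΣx² − (Σx)² = 13·1218 − 102² = 15834 − 10404 = 5430
S_yy = nΣy² − (Σy)² = 13·3224 − (-134)² = 41912 − 17956 = 23956
r = S_xy / √(S_xx·S_yy) = -10746 / √(5430·23956) = -10746 / √130081080 = -10746 / 11405.3093 = -0.9422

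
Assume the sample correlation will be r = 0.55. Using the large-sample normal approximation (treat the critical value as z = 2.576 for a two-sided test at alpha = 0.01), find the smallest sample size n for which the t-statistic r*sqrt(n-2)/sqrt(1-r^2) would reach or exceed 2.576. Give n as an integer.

18

Need r·√(n−2)/√(1−r²) ≥ 2.576
√(n−2) ≥ 2.576·√(1−0.3025) / 0.55 = 2.576·0.835165 / 0.55 = 3.9116
n−2 ≥ 15.3006  ⇒  n ≥ 17.3006
Smallest integer n = 18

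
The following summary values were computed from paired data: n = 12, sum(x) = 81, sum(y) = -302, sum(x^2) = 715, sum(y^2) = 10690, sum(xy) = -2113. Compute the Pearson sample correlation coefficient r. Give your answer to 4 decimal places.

-0.1033

Numerator: nΣxy − (Σx)(Σy) = 12·(-2113) − (81)(-302) = -894
Denominator: √[(nΣx²−(Σx)²)(nΣy²−(Σy)²)]
  nΣx²−(Σx)² = 12·715 − 6561 = 2019;  nΣy²−(Σy)² = 12·10690 − 91204 = 37076
  √(2019·37076) = √74856444 = 8651.9619
r = -894 / 8651.9619 = -0.1033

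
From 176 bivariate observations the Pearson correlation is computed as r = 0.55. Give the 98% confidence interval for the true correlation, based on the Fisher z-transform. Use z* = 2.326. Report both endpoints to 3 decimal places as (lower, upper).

(0.415, 0.661)

Fisher z: z_r = atanh(r) = ½·ln((1+0.55)/(1−0.55)) = 0.618381
SE(z) = 1/√(n−3) = 1/√173 = 0.076029
98% ⇒ z* = 2.326; margin = 2.326·0.076029 = 0.176843
CI on z-scale: (0.441538, 0.795224)
Back-transform: tanh(0.441538) = 0.414918, tanh(0.795224) = 0.661358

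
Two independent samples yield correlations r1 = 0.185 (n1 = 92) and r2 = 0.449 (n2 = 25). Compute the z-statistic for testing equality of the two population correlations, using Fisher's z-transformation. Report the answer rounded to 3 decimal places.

Fisher z-transforms: z1 = atanh(0.185) = 0.187155, z2 = atanh(0.449) = 0.483447; difference d = -0.296292
Var(d) = 1/89 + 1/22 = 0.0112360 + 0.0454545 = 0.0566905
z = d/√Var(d) = -0.296292 / √0.0566905 = -0.296292 / 0.238098 = -1.244

-1.244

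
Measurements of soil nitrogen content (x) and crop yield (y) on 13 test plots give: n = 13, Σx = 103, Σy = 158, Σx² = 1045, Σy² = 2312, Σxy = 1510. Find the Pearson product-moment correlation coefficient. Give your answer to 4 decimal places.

S_xy = nΣxy − ΣxΣy = 13·1510 − 103·158 = 19630 − 16274 = 3356
S_xx = nΣx² − (Σx)² = 13·1045 − 103² = 13585 − 10609 = 2976
S_yy = nΣy² − (Σy)² = 13·2312 − 158² = 30056 − 24964 = 5092
r = S_xy / √(S_xx·S_yy) = 3356 / √(2976·5092) = 3356 / √15153792 = 3356 / 3892.7872 = 0.8621

0.8621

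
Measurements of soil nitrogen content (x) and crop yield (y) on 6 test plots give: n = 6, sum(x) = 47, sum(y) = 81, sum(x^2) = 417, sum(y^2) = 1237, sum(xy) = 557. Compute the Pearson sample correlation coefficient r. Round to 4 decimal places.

S_xy = nΣxy − ΣxΣy = 6·557 − 47·81 = 3342 − 3807 = -465
S_xx = nΣx² − (Σx)² = 6·417 − 47² = 2502 − 2209 = 293
S_yy = nΣy² − (Σy)² = 6·1237 − 81² = 7422 − 6561 = 861
r = S_xy / √(S_xx·S_yy) = -465 / √(293·861) = -465 / √252273 = -465 / 502.2679 = -0.9258

-0.9258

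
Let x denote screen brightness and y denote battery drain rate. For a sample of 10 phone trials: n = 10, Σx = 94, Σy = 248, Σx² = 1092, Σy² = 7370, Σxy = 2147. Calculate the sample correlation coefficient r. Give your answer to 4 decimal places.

-0.3654

S_xy = nΣxy − ΣxΣy = 10·2147 − 94·248 = 21470 − 23312 = -1842
S_xx = nΣx² − (Σx)² = 10·1092 − 94² = 10920 − 8836 = 2084
S_yy = nΣy² − (Σy)² = 10·7370 − 248² = 73700 − 61504 = 12196
r = S_xy / √(S_xx·S_yy) = -1842 / √(2084·12196) = -1842 / √25416464 = -1842 / 5041.4744 = -0.3654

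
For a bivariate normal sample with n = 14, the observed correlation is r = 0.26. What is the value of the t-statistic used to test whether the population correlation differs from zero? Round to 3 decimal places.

1 − r² = 1 − 0.0676 = 0.9324;  √(1−r²) = 0.965609
√(n−2) = √12 = 3.464102
t = r·√(n−2)/√(1−r²) = 0.26 · 3.464102 / 0.965609 = 0.933

0.933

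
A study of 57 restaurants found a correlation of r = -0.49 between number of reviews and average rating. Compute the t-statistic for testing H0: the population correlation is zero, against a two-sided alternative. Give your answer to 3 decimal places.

-4.169

1 − r² = 1 − 0.2401 = 0.7599;  √(1−r²) = 0.871722
√(n−2) = √55 = 7.416198
t = r·√(n−2)/√(1−r²) = -0.49 · 7.416198 / 0.871722 = -4.169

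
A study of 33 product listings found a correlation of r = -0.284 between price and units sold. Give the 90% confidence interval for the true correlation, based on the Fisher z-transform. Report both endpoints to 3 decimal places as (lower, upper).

z_r = atanh(-0.284) = -0.292028;  SE = 1/√(n−3) = 1/√30 = 0.182574
z-limits: -0.292028 ± 1.645·0.182574 = -0.292028 ± 0.300334 = [-0.592362, 0.008306]
ρ-limits: (tanh -0.592362, tanh 0.008306) = (-0.532, 0.008)

(-0.532, 0.008)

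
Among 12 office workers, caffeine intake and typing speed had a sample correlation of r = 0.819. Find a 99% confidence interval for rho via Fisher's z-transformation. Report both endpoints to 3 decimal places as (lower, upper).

Fisher z: z_r = atanh(r) = ½·ln((1+0.819)/(1−0.819)) = 1.153773
SE(z) = 1/√(n−3) = 1/√9 = 0.333333
99% ⇒ z* = 2.576; margin = 2.576·0.333333 = 0.858666
CI on z-scale: (0.295107, 2.012439)
Back-transform: tanh(0.295107) = 0.286828, tanh(2.012439) = 0.964896

(0.287, 0.965)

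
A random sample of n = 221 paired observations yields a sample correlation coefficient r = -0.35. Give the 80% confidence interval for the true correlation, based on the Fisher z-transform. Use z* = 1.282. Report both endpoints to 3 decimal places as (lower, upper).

Fisher z: z_r = atanh(r) = ½·ln((1+(-0.35))/(1−(-0.35))) = -0.365444
SE(z) = 1/√(n−3) = 1/√218 = 0.067729
80% ⇒ z* = 1.282; margin = 1.282·0.067729 = 0.086829
CI on z-scale: (-0.452273, -0.278615)
Back-transform: tanh(-0.452273) = -0.423766, tanh(-0.278615) = -0.271623

(-0.424, -0.272)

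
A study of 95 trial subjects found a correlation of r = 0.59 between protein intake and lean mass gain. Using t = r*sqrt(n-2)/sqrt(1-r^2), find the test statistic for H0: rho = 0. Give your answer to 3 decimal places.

7.047

1 − r² = 1 − 0.3481 = 0.6519;  √(1−r²) = 0.807403
√(n−2) = √93 = 9.643651
t = r·√(n−2)/√(1−r²) = 0.59 · 9.643651 / 0.807403 = 7.047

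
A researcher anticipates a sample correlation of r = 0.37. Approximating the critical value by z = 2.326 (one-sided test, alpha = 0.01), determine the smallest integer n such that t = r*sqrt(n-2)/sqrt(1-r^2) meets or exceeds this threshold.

r√(n−2)/√(1−r²) ≥ 2.326  ⇔  n−2 ≥ (2.326)²·(1−r²)/r²
(1−r²)/r² = (1−0.1369)/0.1369 = 6.3046
n ≥ 2 + 5.410276·6.3046 = 2 + 34.1096 = 36.1096
⌈36.1096⌉ = 37

37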